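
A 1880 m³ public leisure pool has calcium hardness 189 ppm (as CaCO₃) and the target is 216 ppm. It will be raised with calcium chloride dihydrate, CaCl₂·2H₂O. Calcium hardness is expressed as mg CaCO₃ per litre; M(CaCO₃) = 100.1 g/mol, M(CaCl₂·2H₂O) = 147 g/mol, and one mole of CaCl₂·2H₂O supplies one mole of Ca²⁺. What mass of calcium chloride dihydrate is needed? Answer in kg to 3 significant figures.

74.5 kg

Volume: 1880 m³ = 1,880,000 L.
Hardness to add: (216 − 189) = 27 mg/L as CaCO₃ × 1,880,000 L = 50,760 g as CaCO₃.
Moles of Ca²⁺ (1 mol Ca²⁺ ≡ 1 mol CaCO₃): 50,760 / 100.1 g/mol = 507.1 mol.
Mass of CaCl₂·2H₂O: 507.1 × 147 = 74,540 g.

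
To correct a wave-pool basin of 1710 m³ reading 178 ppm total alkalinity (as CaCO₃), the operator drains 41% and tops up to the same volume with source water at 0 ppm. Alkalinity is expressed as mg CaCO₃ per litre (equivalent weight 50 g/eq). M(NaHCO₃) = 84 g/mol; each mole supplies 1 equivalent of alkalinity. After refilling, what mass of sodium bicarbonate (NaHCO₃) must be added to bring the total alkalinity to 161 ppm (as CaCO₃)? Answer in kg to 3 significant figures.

Volume: 1710 m³ = 1,710,000 L.
After draining 41% and refilling: 178 × 0.59 + 0 × 0.41 = 105.02 ppm.
Deficit to target: 161 − 105.02 = 55.98 mg/L.
As CaCO₃: 55.98 mg/L × 1,710,000 L = 95,730 g; ÷ 50 g/eq ÷ 1 = 1915 mol NaHCO₃.
Mass: 1915 × 84 = 160,800 g.

161 kg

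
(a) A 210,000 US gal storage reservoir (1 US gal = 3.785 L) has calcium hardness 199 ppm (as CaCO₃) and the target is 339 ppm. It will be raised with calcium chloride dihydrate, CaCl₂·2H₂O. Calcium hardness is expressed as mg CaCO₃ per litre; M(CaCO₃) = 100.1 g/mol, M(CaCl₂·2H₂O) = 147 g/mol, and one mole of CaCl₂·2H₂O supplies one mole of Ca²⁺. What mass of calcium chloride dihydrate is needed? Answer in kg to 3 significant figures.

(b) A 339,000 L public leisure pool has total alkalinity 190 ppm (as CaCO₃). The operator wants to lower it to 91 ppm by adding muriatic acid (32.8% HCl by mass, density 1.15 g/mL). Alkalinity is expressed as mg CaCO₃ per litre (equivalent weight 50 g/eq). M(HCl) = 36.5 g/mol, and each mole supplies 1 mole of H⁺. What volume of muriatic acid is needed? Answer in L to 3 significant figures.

(a) 163 kg; (b) 65.0 L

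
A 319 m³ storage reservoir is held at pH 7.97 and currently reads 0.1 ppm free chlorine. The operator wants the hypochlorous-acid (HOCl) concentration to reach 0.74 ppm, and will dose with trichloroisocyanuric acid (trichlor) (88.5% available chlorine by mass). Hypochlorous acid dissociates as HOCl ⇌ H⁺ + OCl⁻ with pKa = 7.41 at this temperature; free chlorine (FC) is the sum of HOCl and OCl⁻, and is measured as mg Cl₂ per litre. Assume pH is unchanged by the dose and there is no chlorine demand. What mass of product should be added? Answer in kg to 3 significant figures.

1.20 kg

Volume: 319 m³ = 319,000 L.
[OCl⁻]/[HOCl] = 10^(pH − pKa) = 10^(7.97 − 7.41) = 3.631; fraction as HOCl = 1/(1 + 3.631) = 0.2159.
Free chlorine required for 0.74 ppm HOCl: 0.74 / 0.2159 = 3.427 ppm.
FC to add: 3.427 − 0.1 = 3.327 mg/L as Cl₂.
Cl₂ equivalent: 3.327 mg/L × 319,000 L = 1061 g.
Product at 88.5% available Cl: 1061 / 0.885 = 1199 g.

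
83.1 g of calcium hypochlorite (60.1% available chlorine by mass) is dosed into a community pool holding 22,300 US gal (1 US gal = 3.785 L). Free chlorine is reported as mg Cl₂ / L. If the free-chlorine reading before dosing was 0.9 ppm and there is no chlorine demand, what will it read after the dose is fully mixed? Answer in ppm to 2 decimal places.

Volume: 22,300 US gal × 3.785 L/gal = 84,406 L.
Available chlorine delivered: 83.1 g × 0.601 = 49.94 g as Cl₂.
Concentration rise: 49.94 g / 84,406 L = 0.5917 mg/L = 0.59 ppm.
Final FC: 0.9 + 0.59 = 1.49 ppm.

1.49 ppm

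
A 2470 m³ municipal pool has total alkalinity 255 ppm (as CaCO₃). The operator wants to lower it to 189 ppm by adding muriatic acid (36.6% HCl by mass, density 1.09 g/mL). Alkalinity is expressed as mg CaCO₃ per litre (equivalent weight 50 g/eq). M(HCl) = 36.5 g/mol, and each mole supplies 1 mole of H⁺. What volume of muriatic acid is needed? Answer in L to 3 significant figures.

298 L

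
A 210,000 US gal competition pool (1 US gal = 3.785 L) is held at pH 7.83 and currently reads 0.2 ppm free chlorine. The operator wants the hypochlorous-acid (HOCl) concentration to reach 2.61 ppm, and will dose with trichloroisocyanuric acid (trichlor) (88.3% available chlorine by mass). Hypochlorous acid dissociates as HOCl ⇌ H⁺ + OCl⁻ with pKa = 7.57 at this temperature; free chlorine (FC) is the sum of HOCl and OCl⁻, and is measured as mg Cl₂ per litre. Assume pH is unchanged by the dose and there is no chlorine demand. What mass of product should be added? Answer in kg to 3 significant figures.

6.44 kg

Volume: 210,000 US gal × 3.785 L/gal = 794,850 L.
[OCl⁻]/[HOCl] = 10^(pH − pKa) = 10^(7.83 − 7.57) = 1.82; fraction as HOCl = 1/(1 + 1.82) = 0.3546.
Free chlorine required for 2.61 ppm HOCl: 2.61 / 0.3546 = 7.359 ppm.
FC to add: 7.359 − 0.2 = 7.159 mg/L as Cl₂.
Cl₂ equivalent: 7.159 mg/L × 794,850 L = 5691 g.
Product at 88.3% available Cl: 5691 / 0.883 = 6445 g.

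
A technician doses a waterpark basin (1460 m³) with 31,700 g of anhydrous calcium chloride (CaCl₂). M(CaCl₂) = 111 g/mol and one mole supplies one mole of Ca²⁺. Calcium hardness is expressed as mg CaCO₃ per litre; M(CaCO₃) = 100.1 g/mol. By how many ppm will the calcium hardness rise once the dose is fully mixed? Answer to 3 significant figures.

Volume: 1460 m³ = 1,460,000 L.
Moles of Ca²⁺: 31,700 g ÷ 111 g/mol = 285.6 mol.
As CaCO₃: 285.6 mol × 100.1 g/mol = 28,590 g.
Rise: 28,590 g / 1,460,000 L × 1000 = 19.58 mg/L.

19.6 ppm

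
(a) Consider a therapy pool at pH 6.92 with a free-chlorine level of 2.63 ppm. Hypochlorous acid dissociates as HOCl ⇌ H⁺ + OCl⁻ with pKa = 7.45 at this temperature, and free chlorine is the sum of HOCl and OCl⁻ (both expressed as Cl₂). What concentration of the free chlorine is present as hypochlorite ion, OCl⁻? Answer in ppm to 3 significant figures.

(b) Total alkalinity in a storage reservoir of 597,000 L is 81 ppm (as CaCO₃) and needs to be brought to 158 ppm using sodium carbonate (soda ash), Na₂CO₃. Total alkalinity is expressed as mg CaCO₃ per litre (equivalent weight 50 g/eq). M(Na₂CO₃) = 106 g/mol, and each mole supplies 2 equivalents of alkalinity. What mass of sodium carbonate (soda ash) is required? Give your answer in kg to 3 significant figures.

(a) 0.599 ppm; (b) 48.7 kg

(a) [OCl⁻]/[HOCl] = 10^(pH − pKa) = 10^(6.92 − 7.45) = 10^-0.53 = 0.2951.
(a) Fraction as HOCl = 1 / (1 + 0.2951) = 0.7721.
(a) OCl⁻ = (1 − 0.7721) × 2.63 ppm = 0.5993 ppm.

(b) Alkalinity to add: (158 − 81) = 77 mg/L as CaCO₃ × 597,000 L = 45,970 g as CaCO₃.
(b) Equivalents: 45,970 g ÷ 50 g/eq = 919.4 eq.
(b) Each mole of Na₂CO₃ supplies 2 eq, so 919.4 / 2 = 459.7 mol.
(b) Mass: 459.7 mol × 106 g/mol = 48,730 g.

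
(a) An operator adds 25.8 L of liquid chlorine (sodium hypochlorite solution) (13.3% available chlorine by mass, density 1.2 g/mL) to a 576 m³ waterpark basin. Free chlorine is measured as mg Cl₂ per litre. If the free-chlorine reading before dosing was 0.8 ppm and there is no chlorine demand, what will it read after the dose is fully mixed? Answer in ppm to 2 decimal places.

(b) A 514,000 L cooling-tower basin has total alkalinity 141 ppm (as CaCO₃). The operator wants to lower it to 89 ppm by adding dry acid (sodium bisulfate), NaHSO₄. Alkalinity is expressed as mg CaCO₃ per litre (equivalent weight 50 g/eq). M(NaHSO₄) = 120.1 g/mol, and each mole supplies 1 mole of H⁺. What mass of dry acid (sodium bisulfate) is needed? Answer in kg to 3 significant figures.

(a) 7.95 ppm; (b) 64.2 kg

(a) Volume: 576 m³ = 576,000 L.
(a) Mass of solution: 25.8 L × 1000 mL/L × 1.2 g/mL = 30,960 g.
(a) Available chlorine delivered: 30,960 g × 0.133 = 4118 g as Cl₂.
(a) Concentration rise: 4118 g / 576,000 L = 7.149 mg/L = 7.15 ppm.
(a) Final FC: 0.8 + 7.15 = 7.95 ppm.

(b) Alkalinity to neutralize: (141 − 89) = 52 mg/L as CaCO₃ × 514,000 L = 26,730 g as CaCO₃.
(b) Equivalents of H⁺ required: 26,730 ÷ 50 g/eq = 534.6 eq = 534.6 mol NaHSO₄.
(b) Mass of NaHSO₄: 534.6 × 120.1 = 64,200 g.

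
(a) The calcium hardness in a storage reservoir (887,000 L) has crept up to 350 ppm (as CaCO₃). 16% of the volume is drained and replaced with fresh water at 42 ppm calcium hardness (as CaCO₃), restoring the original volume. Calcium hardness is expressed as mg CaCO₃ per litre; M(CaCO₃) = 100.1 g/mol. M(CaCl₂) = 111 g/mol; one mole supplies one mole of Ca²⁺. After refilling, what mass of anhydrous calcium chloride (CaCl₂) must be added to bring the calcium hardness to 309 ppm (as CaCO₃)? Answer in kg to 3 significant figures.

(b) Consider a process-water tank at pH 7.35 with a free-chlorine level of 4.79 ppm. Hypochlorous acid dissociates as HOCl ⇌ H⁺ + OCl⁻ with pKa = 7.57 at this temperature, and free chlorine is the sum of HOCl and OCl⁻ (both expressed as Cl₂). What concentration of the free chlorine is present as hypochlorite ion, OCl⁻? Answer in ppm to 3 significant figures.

(a) After draining 16% and refilling: 350 × 0.84 + 42 × 0.16 = 300.72 ppm.
(a) Deficit to target: 309 − 300.72 = 8.28 mg/L.
(a) As CaCO₃: 8.28 mg/L × 887,000 L = 7344 g; ÷ 100.1 = 73.37 mol Ca²⁺.
(a) Mass: 73.37 × 111 = 8144 g.

(b) [OCl⁻]/[HOCl] = 10^(pH − pKa) = 10^(7.35 − 7.57) = 10^-0.22 = 0.6026.
(b) Fraction as HOCl = 1 / (1 + 0.6026) = 0.624.
(b) OCl⁻ = (1 − 0.624) × 4.79 ppm = 1.801 ppm.

(a) 8.14 kg; (b) 1.80 ppm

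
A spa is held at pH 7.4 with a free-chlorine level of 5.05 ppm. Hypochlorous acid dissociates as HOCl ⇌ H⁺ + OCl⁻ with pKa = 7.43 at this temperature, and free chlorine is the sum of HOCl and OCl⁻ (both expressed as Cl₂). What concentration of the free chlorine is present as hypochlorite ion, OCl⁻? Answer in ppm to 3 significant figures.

2.44 ppm

[OCl⁻]/[HOCl] = 10^(pH − pKa) = 10^(7.4 − 7.43) = 10^-0.03 = 0.9333.
Fraction as HOCl = 1 / (1 + 0.9333) = 0.5173.
OCl⁻ = (1 − 0.5173) × 5.05 ppm = 2.438 ppm.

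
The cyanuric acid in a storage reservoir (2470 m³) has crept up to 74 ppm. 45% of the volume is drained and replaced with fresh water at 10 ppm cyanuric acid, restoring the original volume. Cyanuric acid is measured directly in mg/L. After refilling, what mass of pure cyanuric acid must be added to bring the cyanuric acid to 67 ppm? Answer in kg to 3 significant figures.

53.8 kg

Volume: 2470 m³ = 2,470,000 L.
After draining 45% and refilling: 74 × 0.55 + 10 × 0.45 = 45.2 ppm.
Deficit to target: 67 − 45.2 = 21.8 mg/L.
Mass: 21.8 mg/L × 2,470,000 L = 53,850 g cyanuric acid.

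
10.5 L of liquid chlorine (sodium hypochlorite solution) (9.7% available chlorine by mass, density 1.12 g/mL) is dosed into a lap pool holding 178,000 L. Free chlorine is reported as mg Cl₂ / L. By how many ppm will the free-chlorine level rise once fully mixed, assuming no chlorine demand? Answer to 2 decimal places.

Mass of solution: 10.5 L × 1000 mL/L × 1.12 g/mL = 11,760 g.
Available chlorine delivered: 11,760 g × 0.097 = 1141 g as Cl₂.
Concentration rise: 1141 g / 178,000 L = 6.409 mg/L = 6.41 ppm.

6.41 ppm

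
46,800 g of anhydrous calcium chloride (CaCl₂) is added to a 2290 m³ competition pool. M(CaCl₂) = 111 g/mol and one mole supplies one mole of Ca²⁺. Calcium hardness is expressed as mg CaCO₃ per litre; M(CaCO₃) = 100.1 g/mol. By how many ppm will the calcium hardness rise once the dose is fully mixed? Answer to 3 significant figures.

18.4 ppm

Volume: 2290 m³ = 2,290,000 L.
Moles of Ca²⁺: 46,800 g ÷ 111 g/mol = 421.6 mol.
As CaCO₃: 421.6 mol × 100.1 g/mol = 42,200 g.
Rise: 42,200 g / 2,290,000 L × 1000 = 18.43 mg/L.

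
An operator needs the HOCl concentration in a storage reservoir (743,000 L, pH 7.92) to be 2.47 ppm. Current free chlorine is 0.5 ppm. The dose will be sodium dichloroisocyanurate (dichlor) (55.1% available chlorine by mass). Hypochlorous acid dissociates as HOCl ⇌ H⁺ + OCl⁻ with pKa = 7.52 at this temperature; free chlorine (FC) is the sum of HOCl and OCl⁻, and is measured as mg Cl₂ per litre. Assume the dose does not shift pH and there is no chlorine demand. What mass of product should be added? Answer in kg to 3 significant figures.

11.0 kg

[OCl⁻]/[HOCl] = 10^(pH − pKa) = 10^(7.92 − 7.52) = 2.512; fraction as HOCl = 1/(1 + 2.512) = 0.2847.
Free chlorine required for 2.47 ppm HOCl: 2.47 / 0.2847 = 8.674 ppm.
FC to add: 8.674 − 0.5 = 8.174 mg/L as Cl₂.
Cl₂ equivalent: 8.174 mg/L × 743,000 L = 6074 g.
Product at 55.1% available Cl: 6074 / 0.551 = 11,020 g.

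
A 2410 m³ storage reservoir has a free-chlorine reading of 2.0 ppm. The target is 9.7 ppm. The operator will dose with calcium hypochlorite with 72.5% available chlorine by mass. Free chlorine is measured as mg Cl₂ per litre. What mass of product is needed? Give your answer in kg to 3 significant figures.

25.6 kg

Volume: 2410 m³ = 2,410,000 L.
Chlorine deficit: 9.7 − 2.0 = 7.7 ppm = 7.7 mg/L as Cl₂.
Cl₂ equivalent needed: 7.7 mg/L × 2,410,000 L = 18,560,000 mg = 18,560 g.
Product at 72.5% available chlorine: 18,560 / 0.725 = 25,600 g.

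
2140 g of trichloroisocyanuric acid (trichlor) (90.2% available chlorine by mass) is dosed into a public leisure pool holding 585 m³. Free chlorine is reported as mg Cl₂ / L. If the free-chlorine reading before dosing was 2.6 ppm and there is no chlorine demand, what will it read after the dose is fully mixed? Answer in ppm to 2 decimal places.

Volume: 585 m³ = 585,000 L.
Available chlorine delivered: 2140 g × 0.902 = 1930 g as Cl₂.
Concentration rise: 1930 g / 585,000 L = 3.3 mg/L = 3.30 ppm.
Final FC: 2.6 + 3.30 = 5.90 ppm.

5.90 ppm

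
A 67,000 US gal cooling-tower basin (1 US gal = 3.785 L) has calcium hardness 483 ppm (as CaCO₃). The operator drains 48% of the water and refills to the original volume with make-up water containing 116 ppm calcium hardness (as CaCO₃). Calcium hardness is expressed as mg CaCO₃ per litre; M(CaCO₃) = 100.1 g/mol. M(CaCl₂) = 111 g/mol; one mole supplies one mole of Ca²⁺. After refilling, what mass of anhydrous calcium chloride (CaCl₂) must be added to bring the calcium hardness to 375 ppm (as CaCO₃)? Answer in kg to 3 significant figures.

Volume: 67,000 US gal × 3.785 L/gal = 253,595 L.
After draining 48% and refilling: 483 × 0.52 + 116 × 0.48 = 306.84 ppm.
Deficit to target: 375 − 306.84 = 68.16 mg/L.
As CaCO₃: 68.16 mg/L × 253,595 L = 17,290 g; ÷ 100.1 = 172.7 mol Ca²⁺.
Mass: 172.7 × 111 = 19,170 g.

19.2 kg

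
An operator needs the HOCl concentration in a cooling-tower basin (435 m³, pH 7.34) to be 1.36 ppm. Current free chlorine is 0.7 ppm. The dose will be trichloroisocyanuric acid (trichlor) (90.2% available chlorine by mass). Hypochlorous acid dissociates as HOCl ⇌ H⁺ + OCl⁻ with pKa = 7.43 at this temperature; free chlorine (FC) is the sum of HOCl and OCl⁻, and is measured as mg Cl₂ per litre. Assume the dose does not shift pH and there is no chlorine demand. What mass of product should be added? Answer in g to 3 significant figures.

Volume: 435 m³ = 435,000 L.
[OCl⁻]/[HOCl] = 10^(pH − pKa) = 10^(7.34 − 7.43) = 0.8128; fraction as HOCl = 1/(1 + 0.8128) = 0.5516.
Free chlorine required for 1.36 ppm HOCl: 1.36 / 0.5516 = 2.465 ppm.
FC to add: 2.465 − 0.7 = 1.765 mg/L as Cl₂.
Cl₂ equivalent: 1.765 mg/L × 435,000 L = 768 g.
Product at 90.2% available Cl: 768 / 0.902 = 851.4 g.

851 g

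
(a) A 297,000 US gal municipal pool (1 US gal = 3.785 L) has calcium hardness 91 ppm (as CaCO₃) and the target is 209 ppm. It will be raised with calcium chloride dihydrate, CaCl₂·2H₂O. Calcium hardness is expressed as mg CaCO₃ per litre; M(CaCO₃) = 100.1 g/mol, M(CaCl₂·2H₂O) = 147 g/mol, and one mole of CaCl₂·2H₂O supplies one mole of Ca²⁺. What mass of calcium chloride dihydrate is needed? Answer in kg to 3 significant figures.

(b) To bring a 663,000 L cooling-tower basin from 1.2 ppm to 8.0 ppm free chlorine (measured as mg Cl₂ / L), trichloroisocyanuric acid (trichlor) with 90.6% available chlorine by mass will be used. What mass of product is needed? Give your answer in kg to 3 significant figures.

(a) Volume: 297,000 US gal × 3.785 L/gal = 1,124,145 L.
(a) Hardness to add: (209 − 91) = 118 mg/L as CaCO₃ × 1,124,145 L = 132,600 g as CaCO₃.
(a) Moles of Ca²⁺ (1 mol Ca²⁺ ≡ 1 mol CaCO₃): 132,600 / 100.1 g/mol = 1325 mol.
(a) Mass of CaCl₂·2H₂O: 1325 × 147 = 194,800 g.

(b) Chlorine deficit: 8.0 − 1.2 = 6.8 ppm = 6.8 mg/L as Cl₂.
(b) Cl₂ equivalent needed: 6.8 mg/L × 663,000 L = 4,508,000 mg = 4508 g.
(b) Product at 90.6% available chlorine: 4508 / 0.906 = 4976 g.

(a) 195 kg; (b) 4.98 kg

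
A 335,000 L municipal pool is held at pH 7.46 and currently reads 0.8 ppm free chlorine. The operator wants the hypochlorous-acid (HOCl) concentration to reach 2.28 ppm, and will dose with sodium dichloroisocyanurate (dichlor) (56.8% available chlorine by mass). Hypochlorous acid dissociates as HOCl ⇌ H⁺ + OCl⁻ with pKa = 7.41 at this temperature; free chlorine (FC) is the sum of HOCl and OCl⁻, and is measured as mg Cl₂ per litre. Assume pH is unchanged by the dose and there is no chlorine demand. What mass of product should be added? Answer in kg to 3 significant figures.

[OCl⁻]/[HOCl] = 10^(pH − pKa) = 10^(7.46 − 7.41) = 1.122; fraction as HOCl = 1/(1 + 1.122) = 0.4712.
Free chlorine required for 2.28 ppm HOCl: 2.28 / 0.4712 = 4.838 ppm.
FC to add: 4.838 − 0.8 = 4.038 mg/L as Cl₂.
Cl₂ equivalent: 4.038 mg/L × 335,000 L = 1353 g.
Product at 56.8% available Cl: 1353 / 0.568 = 2382 g.

2.38 kg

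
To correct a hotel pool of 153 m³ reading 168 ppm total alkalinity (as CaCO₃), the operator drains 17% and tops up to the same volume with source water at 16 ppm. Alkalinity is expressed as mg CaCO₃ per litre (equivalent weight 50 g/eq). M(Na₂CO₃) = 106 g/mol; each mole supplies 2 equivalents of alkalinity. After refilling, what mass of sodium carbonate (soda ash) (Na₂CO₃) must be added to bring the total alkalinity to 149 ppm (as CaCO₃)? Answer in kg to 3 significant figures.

1.11 kg

Volume: 153 m³ = 153,000 L.
After draining 17% and refilling: 168 × 0.83 + 16 × 0.17 = 142.16 ppm.
Deficit to target: 149 − 142.16 = 6.84 mg/L.
As CaCO₃: 6.84 mg/L × 153,000 L = 1047 g; ÷ 50 g/eq ÷ 2 = 10.47 mol Na₂CO₃.
Mass: 10.47 × 106 = 1109 g.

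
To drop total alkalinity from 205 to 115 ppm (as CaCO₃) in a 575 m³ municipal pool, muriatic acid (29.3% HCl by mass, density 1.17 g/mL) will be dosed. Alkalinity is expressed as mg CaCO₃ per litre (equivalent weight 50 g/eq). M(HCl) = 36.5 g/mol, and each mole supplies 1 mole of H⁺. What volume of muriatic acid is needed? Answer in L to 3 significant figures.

Volume: 575 m³ = 575,000 L.
Alkalinity to neutralize: (205 − 115) = 90 mg/L as CaCO₃ × 575,000 L = 51,750 g as CaCO₃.
Equivalents of H⁺ required: 51,750 ÷ 50 g/eq = 1035 eq = 1035 mol HCl.
Mass of HCl: 1035 × 36.5 = 37,780 g.
Mass of 29.3% solution: 37,780 / 0.293 = 128,900 g.
Volume: 128,900 g ÷ 1.17 g/mL = 110,200 mL.

110 L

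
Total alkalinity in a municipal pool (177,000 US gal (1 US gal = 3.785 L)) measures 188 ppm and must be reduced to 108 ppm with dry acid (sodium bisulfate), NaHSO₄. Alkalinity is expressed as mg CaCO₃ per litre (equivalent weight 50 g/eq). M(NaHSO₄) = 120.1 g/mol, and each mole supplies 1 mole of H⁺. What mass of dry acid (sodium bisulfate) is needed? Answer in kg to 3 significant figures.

Volume: 177,000 US gal × 3.785 L/gal = 669,945 L.
Alkalinity to neutralize: (188 − 108) = 80 mg/L as CaCO₃ × 669,945 L = 53,600 g as CaCO₃.
Equivalents of H⁺ required: 53,600 ÷ 50 g/eq = 1072 eq = 1072 mol NaHSO₄.
Mass of NaHSO₄: 1072 × 120.1 = 128,700 g.

129 kg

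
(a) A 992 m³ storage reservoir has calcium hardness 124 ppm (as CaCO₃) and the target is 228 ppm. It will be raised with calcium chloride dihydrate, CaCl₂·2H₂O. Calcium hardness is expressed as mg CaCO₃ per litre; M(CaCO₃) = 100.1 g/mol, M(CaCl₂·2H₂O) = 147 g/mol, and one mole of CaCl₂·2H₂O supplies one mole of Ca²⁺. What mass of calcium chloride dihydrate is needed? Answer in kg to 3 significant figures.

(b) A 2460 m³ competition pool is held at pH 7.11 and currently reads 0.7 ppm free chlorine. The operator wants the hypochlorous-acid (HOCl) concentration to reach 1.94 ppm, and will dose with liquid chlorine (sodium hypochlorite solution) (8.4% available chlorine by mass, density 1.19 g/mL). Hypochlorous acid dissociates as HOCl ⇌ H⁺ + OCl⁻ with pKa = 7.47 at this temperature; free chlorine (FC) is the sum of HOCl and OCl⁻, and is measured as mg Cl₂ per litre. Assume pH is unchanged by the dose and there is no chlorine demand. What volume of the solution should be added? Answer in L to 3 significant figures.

(a) 152 kg; (b) 51.4 L

(a) Volume: 992 m³ = 992,000 L.
(a) Hardness to add: (228 − 124) = 104 mg/L as CaCO₃ × 992,000 L = 103,200 g as CaCO₃.
(a) Moles of Ca²⁺ (1 mol Ca²⁺ ≡ 1 mol CaCO₃): 103,200 / 100.1 g/mol = 1031 mol.
(a) Mass of CaCl₂·2H₂O: 1031 × 147 = 151,500 g.

(b) Volume: 2460 m³ = 2,460,000 L.
(b) [OCl⁻]/[HOCl] = 10^(pH − pKa) = 10^(7.11 − 7.47) = 0.4365; fraction as HOCl = 1/(1 + 0.4365) = 0.6961.
(b) Free chlorine required for 1.94 ppm HOCl: 1.94 / 0.6961 = 2.787 ppm.
(b) FC to add: 2.787 − 0.7 = 2.087 mg/L as Cl₂.
(b) Cl₂ equivalent: 2.087 mg/L × 2,460,000 L = 5134 g.
(b) Product at 8.4% available Cl: 5134 / 0.084 = 61,110 g.
(b) Volume: 61,110 g ÷ 1.19 g/mL = 51,360 mL.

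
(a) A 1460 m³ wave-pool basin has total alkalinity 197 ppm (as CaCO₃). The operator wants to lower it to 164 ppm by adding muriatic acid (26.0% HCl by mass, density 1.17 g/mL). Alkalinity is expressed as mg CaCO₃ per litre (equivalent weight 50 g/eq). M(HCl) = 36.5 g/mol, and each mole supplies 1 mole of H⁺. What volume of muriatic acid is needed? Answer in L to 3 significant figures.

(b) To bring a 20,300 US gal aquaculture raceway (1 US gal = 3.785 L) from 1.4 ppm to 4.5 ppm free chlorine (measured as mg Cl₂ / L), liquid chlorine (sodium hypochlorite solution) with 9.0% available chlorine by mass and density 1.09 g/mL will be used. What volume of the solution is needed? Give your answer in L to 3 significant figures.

(a) 116 L; (b) 2.43 L

(a) Volume: 1460 m³ = 1,460,000 L.
(a) Alkalinity to neutralize: (197 − 164) = 33 mg/L as CaCO₃ × 1,460,000 L = 48,180 g as CaCO₃.
(a) Equivalents of H⁺ required: 48,180 ÷ 50 g/eq = 963.6 eq = 963.6 mol HCl.
(a) Mass of HCl: 963.6 × 36.5 = 35,170 g.
(a) Mass of 26.0% solution: 35,170 / 0.26 = 135,300 g.
(a) Volume: 135,300 g ÷ 1.17 g/mL = 115,600 mL.

(b) Volume: 20,300 US gal × 3.785 L/gal = 76,836 L.
(b) Chlorine deficit: 4.5 − 1.4 = 3.1 ppm = 3.1 mg/L as Cl₂.
(b) Cl₂ equivalent needed: 3.1 mg/L × 76,836 L = 238,200 mg = 238.2 g.
(b) Product at 9.0% available chlorine: 238.2 / 0.09 = 2647 g.
(b) Volume at density 1.09 g/mL: 2647 g ÷ 1.09 g/mL = 2428 mL.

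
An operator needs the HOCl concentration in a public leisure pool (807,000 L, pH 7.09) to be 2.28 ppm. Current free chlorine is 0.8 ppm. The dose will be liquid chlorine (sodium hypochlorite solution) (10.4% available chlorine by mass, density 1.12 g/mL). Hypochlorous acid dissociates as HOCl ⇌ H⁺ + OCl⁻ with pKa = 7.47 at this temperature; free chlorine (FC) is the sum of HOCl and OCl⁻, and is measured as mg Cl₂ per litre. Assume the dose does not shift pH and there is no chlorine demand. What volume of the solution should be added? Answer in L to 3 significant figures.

16.8 L

[OCl⁻]/[HOCl] = 10^(pH − pKa) = 10^(7.09 − 7.47) = 0.4169; fraction as HOCl = 1/(1 + 0.4169) = 0.7058.
Free chlorine required for 2.28 ppm HOCl: 2.28 / 0.7058 = 3.23 ppm.
FC to add: 3.23 − 0.8 = 2.43 mg/L as Cl₂.
Cl₂ equivalent: 2.43 mg/L × 807,000 L = 1961 g.
Product at 10.4% available Cl: 1961 / 0.104 = 18,860 g.
Volume: 18,860 g ÷ 1.12 g/mL = 16,840 mL.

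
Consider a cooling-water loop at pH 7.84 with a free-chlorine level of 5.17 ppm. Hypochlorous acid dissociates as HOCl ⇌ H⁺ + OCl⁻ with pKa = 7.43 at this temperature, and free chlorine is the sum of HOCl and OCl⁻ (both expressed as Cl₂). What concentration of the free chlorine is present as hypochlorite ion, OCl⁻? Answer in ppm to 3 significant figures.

3.72 ppm

[OCl⁻]/[HOCl] = 10^(pH − pKa) = 10^(7.84 − 7.43) = 10^0.41 = 2.57.
Fraction as HOCl = 1 / (1 + 2.57) = 0.2801.
OCl⁻ = (1 − 0.2801) × 5.17 ppm = 3.722 ppm.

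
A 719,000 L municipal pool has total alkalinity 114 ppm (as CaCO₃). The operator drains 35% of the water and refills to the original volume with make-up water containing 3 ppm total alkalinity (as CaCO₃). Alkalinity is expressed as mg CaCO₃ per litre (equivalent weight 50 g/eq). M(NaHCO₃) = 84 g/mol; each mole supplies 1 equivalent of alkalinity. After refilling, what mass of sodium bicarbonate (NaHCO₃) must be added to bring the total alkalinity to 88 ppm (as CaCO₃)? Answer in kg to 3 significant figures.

15.5 kg

After draining 35% and refilling: 114 × 0.65 + 3 × 0.35 = 75.15 ppm.
Deficit to target: 88 − 75.15 = 12.85 mg/L.
As CaCO₃: 12.85 mg/L × 719,000 L = 9239 g; ÷ 50 g/eq ÷ 1 = 184.8 mol NaHCO₃.
Mass: 184.8 × 84 = 15,520 g.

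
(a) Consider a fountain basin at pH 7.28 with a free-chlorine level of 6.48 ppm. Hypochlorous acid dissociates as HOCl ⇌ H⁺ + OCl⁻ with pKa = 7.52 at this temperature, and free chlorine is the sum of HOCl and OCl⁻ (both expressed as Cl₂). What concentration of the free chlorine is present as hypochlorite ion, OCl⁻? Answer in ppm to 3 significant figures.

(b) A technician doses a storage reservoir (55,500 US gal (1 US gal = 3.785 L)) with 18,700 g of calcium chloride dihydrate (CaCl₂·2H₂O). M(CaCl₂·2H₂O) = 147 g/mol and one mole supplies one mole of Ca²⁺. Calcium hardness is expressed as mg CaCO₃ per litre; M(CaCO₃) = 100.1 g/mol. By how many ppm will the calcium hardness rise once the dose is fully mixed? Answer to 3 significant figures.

(a) [OCl⁻]/[HOCl] = 10^(pH − pKa) = 10^(7.28 − 7.52) = 10^-0.24 = 0.5754.
(a) Fraction as HOCl = 1 / (1 + 0.5754) = 0.6347.
(a) OCl⁻ = (1 − 0.6347) × 6.48 ppm = 2.367 ppm.

(b) Volume: 55,500 US gal × 3.785 L/gal = 210,068 L.
(b) Moles of Ca²⁺: 18,700 g ÷ 147 g/mol = 127.2 mol.
(b) As CaCO₃: 127.2 mol × 100.1 g/mol = 12,730 g.
(b) Rise: 12,730 g / 210,068 L × 1000 = 60.62 mg/L.

(a) 2.37 ppm; (b) 60.6 ppm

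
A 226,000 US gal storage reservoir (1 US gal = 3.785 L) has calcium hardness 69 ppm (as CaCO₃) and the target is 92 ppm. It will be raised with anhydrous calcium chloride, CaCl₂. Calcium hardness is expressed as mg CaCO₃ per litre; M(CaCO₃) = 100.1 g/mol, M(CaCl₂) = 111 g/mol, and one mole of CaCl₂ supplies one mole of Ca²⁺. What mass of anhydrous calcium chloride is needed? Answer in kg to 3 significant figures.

Volume: 226,000 US gal × 3.785 L/gal = 855,410 L.
Hardness to add: (92 − 69) = 23 mg/L as CaCO₃ × 855,410 L = 19,670 g as CaCO₃.
Moles of Ca²⁺ (1 mol Ca²⁺ ≡ 1 mol CaCO₃): 19,670 / 100.1 g/mol = 196.5 mol.
Mass of CaCl₂: 196.5 × 111 = 21,820 g.

21.8 kg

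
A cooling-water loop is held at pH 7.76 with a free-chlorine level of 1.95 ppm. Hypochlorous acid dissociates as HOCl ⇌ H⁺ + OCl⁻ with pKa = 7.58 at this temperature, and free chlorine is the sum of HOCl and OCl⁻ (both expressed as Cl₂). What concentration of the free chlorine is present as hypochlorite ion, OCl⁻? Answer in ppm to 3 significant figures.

[OCl⁻]/[HOCl] = 10^(pH − pKa) = 10^(7.76 − 7.58) = 10^0.18 = 1.514.
Fraction as HOCl = 1 / (1 + 1.514) = 0.3978.
OCl⁻ = (1 − 0.3978) × 1.95 ppm = 1.174 ppm.

1.17 ppm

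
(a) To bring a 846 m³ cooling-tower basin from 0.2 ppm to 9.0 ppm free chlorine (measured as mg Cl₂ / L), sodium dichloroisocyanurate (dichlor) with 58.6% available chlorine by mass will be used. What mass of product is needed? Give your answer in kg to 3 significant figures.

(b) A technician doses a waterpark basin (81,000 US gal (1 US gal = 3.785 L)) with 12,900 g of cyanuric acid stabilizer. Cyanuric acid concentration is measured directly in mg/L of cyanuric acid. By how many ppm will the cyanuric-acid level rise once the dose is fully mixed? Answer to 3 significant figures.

(a) Volume: 846 m³ = 846,000 L.
(a) Chlorine deficit: 9.0 − 0.2 = 8.8 ppm = 8.8 mg/L as Cl₂.
(a) Cl₂ equivalent needed: 8.8 mg/L × 846,000 L = 7,445,000 mg = 7445 g.
(a) Product at 58.6% available chlorine: 7445 / 0.586 = 12,700 g.

(b) Volume: 81,000 US gal × 3.785 L/gal = 306,585 L.
(b) Rise: 12,900 g / 306,585 L × 1000 = 42.08 mg/L.

(a) 12.7 kg; (b) 42.1 ppm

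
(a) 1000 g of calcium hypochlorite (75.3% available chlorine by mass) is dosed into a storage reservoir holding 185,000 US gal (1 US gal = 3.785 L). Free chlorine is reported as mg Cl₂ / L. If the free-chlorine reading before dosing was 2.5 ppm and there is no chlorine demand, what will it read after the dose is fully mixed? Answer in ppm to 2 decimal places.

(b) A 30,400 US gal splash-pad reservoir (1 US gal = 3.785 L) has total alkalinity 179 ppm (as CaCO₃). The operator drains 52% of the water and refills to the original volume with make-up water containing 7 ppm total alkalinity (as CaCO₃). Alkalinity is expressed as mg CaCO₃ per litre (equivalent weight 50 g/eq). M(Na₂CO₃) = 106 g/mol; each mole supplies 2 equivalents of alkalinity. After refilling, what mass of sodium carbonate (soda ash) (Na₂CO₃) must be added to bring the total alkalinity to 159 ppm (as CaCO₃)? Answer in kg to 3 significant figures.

(a) Volume: 185,000 US gal × 3.785 L/gal = 700,225 L.
(a) Available chlorine delivered: 1000 g × 0.753 = 753 g as Cl₂.
(a) Concentration rise: 753 g / 700,225 L = 1.075 mg/L = 1.08 ppm.
(a) Final FC: 2.5 + 1.08 = 3.58 ppm.

(b) Volume: 30,400 US gal × 3.785 L/gal = 115,064 L.
(b) After draining 52% and refilling: 179 × 0.48 + 7 × 0.52 = 89.56 ppm.
(b) Deficit to target: 159 − 89.56 = 69.44 mg/L.
(b) As CaCO₃: 69.44 mg/L × 115,064 L = 7990 g; ÷ 50 g/eq ÷ 2 = 79.9 mol Na₂CO₃.
(b) Mass: 79.9 × 106 = 8469 g.

(a) 3.58 ppm; (b) 8.47 kg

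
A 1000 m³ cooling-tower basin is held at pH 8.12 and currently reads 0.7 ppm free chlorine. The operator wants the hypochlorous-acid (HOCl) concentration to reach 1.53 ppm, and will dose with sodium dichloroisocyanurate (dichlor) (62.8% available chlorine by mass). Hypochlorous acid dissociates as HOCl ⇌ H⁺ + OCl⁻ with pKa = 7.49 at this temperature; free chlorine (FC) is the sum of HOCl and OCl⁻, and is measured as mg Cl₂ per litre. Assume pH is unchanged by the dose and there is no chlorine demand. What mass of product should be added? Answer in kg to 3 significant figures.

11.7 kg

Volume: 1000 m³ = 1,000,000 L.
[OCl⁻]/[HOCl] = 10^(pH − pKa) = 10^(8.12 − 7.49) = 4.266; fraction as HOCl = 1/(1 + 4.266) = 0.1899.
Free chlorine required for 1.53 ppm HOCl: 1.53 / 0.1899 = 8.057 ppm.
FC to add: 8.057 − 0.7 = 7.357 mg/L as Cl₂.
Cl₂ equivalent: 7.357 mg/L × 1,000,000 L = 7357 g.
Product at 62.8% available Cl: 7357 / 0.628 = 11,710 g.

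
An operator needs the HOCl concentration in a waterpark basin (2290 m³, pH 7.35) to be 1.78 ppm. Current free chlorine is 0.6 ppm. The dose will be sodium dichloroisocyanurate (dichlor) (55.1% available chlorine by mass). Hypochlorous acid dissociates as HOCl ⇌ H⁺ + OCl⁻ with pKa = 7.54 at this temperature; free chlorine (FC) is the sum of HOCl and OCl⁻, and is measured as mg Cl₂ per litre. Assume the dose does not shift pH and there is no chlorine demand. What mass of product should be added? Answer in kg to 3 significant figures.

9.68 kg

Volume: 2290 m³ = 2,290,000 L.
[OCl⁻]/[HOCl] = 10^(pH − pKa) = 10^(7.35 − 7.54) = 0.6457; fraction as HOCl = 1/(1 + 0.6457) = 0.6077.
Free chlorine required for 1.78 ppm HOCl: 1.78 / 0.6077 = 2.929 ppm.
FC to add: 2.929 − 0.6 = 2.329 mg/L as Cl₂.
Cl₂ equivalent: 2.329 mg/L × 2,290,000 L = 5334 g.
Product at 55.1% available Cl: 5334 / 0.551 = 9681 g.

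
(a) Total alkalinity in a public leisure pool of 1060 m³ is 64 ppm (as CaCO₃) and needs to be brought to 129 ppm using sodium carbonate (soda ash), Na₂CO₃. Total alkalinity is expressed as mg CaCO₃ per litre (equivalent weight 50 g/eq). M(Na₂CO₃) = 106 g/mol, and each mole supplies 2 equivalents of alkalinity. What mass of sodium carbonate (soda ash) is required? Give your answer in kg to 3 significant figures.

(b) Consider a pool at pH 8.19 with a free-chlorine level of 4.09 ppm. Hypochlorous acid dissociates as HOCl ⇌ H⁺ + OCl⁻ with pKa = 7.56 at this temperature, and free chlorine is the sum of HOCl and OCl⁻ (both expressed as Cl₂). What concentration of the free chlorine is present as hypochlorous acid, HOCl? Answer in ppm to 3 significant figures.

(a) 73.0 kg; (b) 0.777 ppm

(a) Volume: 1060 m³ = 1,060,000 L.
(a) Alkalinity to add: (129 − 64) = 65 mg/L as CaCO₃ × 1,060,000 L = 68,900 g as CaCO₃.
(a) Equivalents: 68,900 g ÷ 50 g/eq = 1378 eq.
(a) Each mole of Na₂CO₃ supplies 2 eq, so 1378 / 2 = 689 mol.
(a) Mass: 689 mol × 106 g/mol = 73,030 g.

(b) [OCl⁻]/[HOCl] = 10^(pH − pKa) = 10^(8.19 − 7.56) = 10^0.63 = 4.266.
(b) Fraction as HOCl = 1 / (1 + 4.266) = 0.1899.
(b) HOCl = 0.1899 × 4.09 ppm = 0.7767 ppm.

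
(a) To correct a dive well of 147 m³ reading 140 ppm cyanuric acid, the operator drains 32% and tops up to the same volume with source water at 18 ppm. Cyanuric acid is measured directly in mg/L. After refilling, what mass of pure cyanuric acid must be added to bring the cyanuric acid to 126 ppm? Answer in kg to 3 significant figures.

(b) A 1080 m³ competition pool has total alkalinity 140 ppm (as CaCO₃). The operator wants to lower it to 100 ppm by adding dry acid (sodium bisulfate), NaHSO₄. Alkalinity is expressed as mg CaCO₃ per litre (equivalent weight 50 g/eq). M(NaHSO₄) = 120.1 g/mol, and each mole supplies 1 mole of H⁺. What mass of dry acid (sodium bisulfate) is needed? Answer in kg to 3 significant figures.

(a) 3.68 kg; (b) 104 kg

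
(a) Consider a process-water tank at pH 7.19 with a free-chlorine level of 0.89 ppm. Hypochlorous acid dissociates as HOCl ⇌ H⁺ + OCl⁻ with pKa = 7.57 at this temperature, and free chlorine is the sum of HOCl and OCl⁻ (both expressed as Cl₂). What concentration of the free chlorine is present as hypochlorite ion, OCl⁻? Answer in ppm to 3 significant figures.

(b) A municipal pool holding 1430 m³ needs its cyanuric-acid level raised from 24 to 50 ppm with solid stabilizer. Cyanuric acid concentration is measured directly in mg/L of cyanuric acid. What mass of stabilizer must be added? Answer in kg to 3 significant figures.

(a) 0.262 ppm; (b) 37.2 kg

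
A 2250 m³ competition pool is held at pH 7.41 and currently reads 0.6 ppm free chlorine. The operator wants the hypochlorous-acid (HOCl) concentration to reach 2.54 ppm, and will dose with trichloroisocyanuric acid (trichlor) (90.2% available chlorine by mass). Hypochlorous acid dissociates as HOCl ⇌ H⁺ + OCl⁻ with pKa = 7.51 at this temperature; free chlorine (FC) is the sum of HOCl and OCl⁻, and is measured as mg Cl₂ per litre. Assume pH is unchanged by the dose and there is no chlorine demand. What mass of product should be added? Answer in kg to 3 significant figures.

9.87 kg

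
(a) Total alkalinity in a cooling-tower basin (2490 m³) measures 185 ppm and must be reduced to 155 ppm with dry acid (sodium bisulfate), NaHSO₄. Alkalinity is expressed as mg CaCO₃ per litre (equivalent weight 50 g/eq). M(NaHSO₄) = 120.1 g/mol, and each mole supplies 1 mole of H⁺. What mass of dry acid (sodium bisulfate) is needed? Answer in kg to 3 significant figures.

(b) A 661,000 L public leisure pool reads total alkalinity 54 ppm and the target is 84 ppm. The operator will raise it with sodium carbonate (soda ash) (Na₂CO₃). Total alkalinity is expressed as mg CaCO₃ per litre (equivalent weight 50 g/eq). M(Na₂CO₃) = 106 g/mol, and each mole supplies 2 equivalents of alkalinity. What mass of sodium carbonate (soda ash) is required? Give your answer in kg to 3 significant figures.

(a) Volume: 2490 m³ = 2,490,000 L.
(a) Alkalinity to neutralize: (185 − 155) = 30 mg/L as CaCO₃ × 2,490,000 L = 74,700 g as CaCO₃.
(a) Equivalents of H⁺ required: 74,700 ÷ 50 g/eq = 1494 eq = 1494 mol NaHSO₄.
(a) Mass of NaHSO₄: 1494 × 120.1 = 179,400 g.

(b) Alkalinity to add: (84 − 54) = 30 mg/L as CaCO₃ × 661,000 L = 19,830 g as CaCO₃.
(b) Equivalents: 19,830 g ÷ 50 g/eq = 396.6 eq.
(b) Each mole of Na₂CO₃ supplies 2 eq, so 396.6 / 2 = 198.3 mol.
(b) Mass: 198.3 mol × 106 g/mol = 21,020 g.

(a) 179 kg; (b) 21.0 kg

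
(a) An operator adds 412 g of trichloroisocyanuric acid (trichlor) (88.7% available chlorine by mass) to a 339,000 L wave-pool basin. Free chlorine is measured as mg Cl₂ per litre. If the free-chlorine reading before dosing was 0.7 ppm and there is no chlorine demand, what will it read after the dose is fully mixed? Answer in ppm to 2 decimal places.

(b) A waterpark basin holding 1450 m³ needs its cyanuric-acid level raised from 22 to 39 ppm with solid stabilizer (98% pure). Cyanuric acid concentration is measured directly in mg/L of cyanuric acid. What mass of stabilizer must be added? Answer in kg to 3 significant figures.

(a) 1.78 ppm; (b) 25.2 kg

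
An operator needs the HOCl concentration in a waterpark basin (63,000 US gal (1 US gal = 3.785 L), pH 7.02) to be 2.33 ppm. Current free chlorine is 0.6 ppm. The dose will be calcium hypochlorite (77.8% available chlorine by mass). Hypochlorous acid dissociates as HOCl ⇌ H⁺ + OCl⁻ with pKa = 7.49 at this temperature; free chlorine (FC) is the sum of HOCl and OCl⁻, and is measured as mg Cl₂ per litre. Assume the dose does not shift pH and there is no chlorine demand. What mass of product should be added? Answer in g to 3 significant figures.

Volume: 63,000 US gal × 3.785 L/gal = 238,455 L.
[OCl⁻]/[HOCl] = 10^(pH − pKa) = 10^(7.02 − 7.49) = 0.3388; fraction as HOCl = 1/(1 + 0.3388) = 0.7469.
Free chlorine required for 2.33 ppm HOCl: 2.33 / 0.7469 = 3.12 ppm.
FC to add: 3.12 − 0.6 = 2.52 mg/L as Cl₂.
Cl₂ equivalent: 2.52 mg/L × 238,455 L = 600.8 g.
Product at 77.8% available Cl: 600.8 / 0.778 = 772.2 g.

772 g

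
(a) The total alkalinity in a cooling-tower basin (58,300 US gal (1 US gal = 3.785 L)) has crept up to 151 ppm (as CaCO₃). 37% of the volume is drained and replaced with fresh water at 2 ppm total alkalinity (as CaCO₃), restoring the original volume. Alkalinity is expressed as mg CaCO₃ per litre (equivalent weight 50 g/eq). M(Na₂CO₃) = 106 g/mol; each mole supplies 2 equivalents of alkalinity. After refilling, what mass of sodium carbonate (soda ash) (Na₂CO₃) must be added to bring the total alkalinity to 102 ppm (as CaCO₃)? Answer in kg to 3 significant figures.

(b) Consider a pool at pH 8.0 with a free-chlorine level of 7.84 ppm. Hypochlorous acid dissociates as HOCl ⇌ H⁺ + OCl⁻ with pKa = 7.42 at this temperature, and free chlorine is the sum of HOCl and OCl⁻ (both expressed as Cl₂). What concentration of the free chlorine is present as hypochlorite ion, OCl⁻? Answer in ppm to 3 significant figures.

(a) 1.43 kg; (b) 6.21 ppm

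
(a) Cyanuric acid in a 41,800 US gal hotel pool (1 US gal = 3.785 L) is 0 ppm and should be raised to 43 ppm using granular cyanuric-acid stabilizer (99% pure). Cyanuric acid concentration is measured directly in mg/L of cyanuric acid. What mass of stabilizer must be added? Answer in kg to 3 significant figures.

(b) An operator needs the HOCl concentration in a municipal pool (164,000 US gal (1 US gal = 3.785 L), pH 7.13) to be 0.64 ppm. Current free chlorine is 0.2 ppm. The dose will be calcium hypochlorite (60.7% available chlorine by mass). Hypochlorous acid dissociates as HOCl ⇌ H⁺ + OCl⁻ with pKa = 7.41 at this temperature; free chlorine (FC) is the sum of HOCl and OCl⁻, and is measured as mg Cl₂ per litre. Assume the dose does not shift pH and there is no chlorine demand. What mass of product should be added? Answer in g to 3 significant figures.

(a) Volume: 41,800 US gal × 3.785 L/gal = 158,213 L.
(a) CYA to add: (43 − 0) = 43 mg/L × 158,213 L = 6803 g cyanuric acid.
(a) At 99% purity: 6803 / 0.99 = 6872 g product.

(b) Volume: 164,000 US gal × 3.785 L/gal = 620,740 L.
(b) [OCl⁻]/[HOCl] = 10^(pH − pKa) = 10^(7.13 − 7.41) = 0.5248; fraction as HOCl = 1/(1 + 0.5248) = 0.6558.
(b) Free chlorine required for 0.64 ppm HOCl: 0.64 / 0.6558 = 0.9759 ppm.
(b) FC to add: 0.9759 − 0.2 = 0.7759 mg/L as Cl₂.
(b) Cl₂ equivalent: 0.7759 mg/L × 620,740 L = 481.6 g.
(b) Product at 60.7% available Cl: 481.6 / 0.607 = 793.4 g.

(a) 6.87 kg; (b) 793 g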